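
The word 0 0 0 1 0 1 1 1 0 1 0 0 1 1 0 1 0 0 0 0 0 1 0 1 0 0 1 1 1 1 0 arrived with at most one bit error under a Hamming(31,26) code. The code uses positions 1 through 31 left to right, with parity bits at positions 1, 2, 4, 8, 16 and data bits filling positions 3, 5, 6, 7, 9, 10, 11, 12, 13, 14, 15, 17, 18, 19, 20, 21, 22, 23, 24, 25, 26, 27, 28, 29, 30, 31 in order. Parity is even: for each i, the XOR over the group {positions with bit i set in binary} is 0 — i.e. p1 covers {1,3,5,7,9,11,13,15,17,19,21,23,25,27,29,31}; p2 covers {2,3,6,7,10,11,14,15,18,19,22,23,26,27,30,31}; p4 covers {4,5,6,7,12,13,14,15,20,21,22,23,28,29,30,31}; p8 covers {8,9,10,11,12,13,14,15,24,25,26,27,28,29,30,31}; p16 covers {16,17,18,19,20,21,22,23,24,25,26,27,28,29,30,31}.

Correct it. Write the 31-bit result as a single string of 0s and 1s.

s1 (pos 1,3,5,7,9,11,13,15,17,19,21,23,25,27,29,31): 0⊕0⊕0⊕1⊕0⊕0⊕1⊕0⊕0⊕0⊕0⊕0⊕0⊕1⊕1⊕0 = 0
s2 (pos 2,3,6,7,10,11,14,15,18,19,22,23,26,27,30,31): 0⊕0⊕1⊕1⊕1⊕0⊕1⊕0⊕0⊕0⊕1⊕0⊕0⊕1⊕1⊕0 = 1
s4 (pos 4,5,6,7,12,13,14,15,20,21,22,23,28,29,30,31): 1⊕0⊕1⊕1⊕0⊕1⊕1⊕0⊕0⊕0⊕1⊕0⊕1⊕1⊕1⊕0 = 1
s8 (pos 8,9,10,11,12,13,14,15,24,25,26,27,28,29,30,31): 1⊕0⊕1⊕0⊕0⊕1⊕1⊕0⊕1⊕0⊕0⊕1⊕1⊕1⊕1⊕0 = 1
s16 (pos 16,17,18,19,20,21,22,23,24,25,26,27,28,29,30,31): 1⊕0⊕0⊕0⊕0⊕0⊕1⊕0⊕1⊕0⊕0⊕1⊕1⊕1⊕1⊕0 = 1
Syndrome s16…s1 = 11110 → error at position 30.
Flip position 30: 0001011101001101000001010011110 → 0001011101001101000001010011100

0001011101001101000001010011100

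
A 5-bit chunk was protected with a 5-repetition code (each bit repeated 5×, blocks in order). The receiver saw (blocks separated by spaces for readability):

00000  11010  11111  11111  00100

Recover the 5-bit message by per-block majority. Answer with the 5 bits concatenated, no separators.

01110

Block 1 (00000): 0 ones → 0
Block 2 (11010): 3 ones → 1
Block 3 (11111): 5 ones → 1
Block 4 (11111): 5 ones → 1
Block 5 (00100): 1 one → 0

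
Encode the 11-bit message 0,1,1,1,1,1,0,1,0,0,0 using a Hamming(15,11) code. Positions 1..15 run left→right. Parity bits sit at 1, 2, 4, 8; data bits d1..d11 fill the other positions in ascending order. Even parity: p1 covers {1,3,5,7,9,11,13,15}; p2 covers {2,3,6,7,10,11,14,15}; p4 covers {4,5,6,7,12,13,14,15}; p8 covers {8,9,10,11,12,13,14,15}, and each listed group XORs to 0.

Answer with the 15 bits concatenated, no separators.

Place data at non-parity positions: p1 p2 0 p4 1 1 1 p8 1 1 0 1 0 0 0
p1 (pos 1,3,5,7,9,11,13,15): XOR of data positions = 0⊕1⊕1⊕1⊕0⊕0⊕0 = 1
p2 (pos 2,3,6,7,10,11,14,15): XOR of data positions = 0⊕1⊕1⊕1⊕0⊕0⊕0 = 1
p4 (pos 4,5,6,7,12,13,14,15): XOR of data positions = 1⊕1⊕1⊕1⊕0⊕0⊕0 = 0
p8 (pos 8,9,10,11,12,13,14,15): XOR of data positions = 1⊕1⊕0⊕1⊕0⊕0⊕0 = 1
Codeword: 110011111101000

110011111101000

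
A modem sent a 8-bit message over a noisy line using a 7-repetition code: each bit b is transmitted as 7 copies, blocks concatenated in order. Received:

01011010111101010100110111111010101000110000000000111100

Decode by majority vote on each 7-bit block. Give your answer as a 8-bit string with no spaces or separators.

11011001

Block 1 (0101101): 4 ones → 1
Block 2 (0111101): 5 ones → 1
Block 3 (0101001): 3 ones → 0
Block 4 (1011111): 6 ones → 1
Block 5 (1010101): 4 ones → 1
Block 6 (0001100): 2 ones → 0
Block 7 (0000000): 0 ones → 0
Block 8 (0111100): 4 ones → 1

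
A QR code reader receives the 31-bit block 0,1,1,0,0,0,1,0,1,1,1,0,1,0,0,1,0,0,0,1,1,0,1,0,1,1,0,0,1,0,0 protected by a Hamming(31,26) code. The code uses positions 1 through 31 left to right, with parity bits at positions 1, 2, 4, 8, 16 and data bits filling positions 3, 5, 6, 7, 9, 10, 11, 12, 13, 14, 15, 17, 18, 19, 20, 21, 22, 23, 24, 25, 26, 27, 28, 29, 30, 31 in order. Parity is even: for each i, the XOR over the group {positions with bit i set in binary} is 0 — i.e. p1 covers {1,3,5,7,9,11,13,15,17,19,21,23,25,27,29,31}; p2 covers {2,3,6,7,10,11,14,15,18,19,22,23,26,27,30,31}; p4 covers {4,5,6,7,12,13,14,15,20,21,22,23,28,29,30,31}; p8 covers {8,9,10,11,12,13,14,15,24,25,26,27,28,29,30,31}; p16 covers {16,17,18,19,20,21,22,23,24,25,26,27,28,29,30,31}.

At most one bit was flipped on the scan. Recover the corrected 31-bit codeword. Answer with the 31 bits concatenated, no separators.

0110001011101001000110101110100

s1 (pos 1,3,5,7,9,11,13,15,17,19,21,23,25,27,29,31): 0⊕1⊕0⊕1⊕1⊕1⊕1⊕0⊕0⊕0⊕1⊕1⊕1⊕0⊕1⊕0 = 1
s2 (pos 2,3,6,7,10,11,14,15,18,19,22,23,26,27,30,31): 1⊕1⊕0⊕1⊕1⊕1⊕0⊕0⊕0⊕0⊕0⊕1⊕1⊕0⊕0⊕0 = 1
s4 (pos 4,5,6,7,12,13,14,15,20,21,22,23,28,29,30,31): 0⊕0⊕0⊕1⊕0⊕1⊕0⊕0⊕1⊕1⊕0⊕1⊕0⊕1⊕0⊕0 = 0
s8 (pos 8,9,10,11,12,13,14,15,24,25,26,27,28,29,30,31): 0⊕1⊕1⊕1⊕0⊕1⊕0⊕0⊕0⊕1⊕1⊕0⊕0⊕1⊕0⊕0 = 1
s16 (pos 16,17,18,19,20,21,22,23,24,25,26,27,28,29,30,31): 1⊕0⊕0⊕0⊕1⊕1⊕0⊕1⊕0⊕1⊕1⊕0⊕0⊕1⊕0⊕0 = 1
Syndrome s16…s1 = 11011 → error at position 27.
Flip position 27: 0110001011101001000110101100100 → 0110001011101001000110101110100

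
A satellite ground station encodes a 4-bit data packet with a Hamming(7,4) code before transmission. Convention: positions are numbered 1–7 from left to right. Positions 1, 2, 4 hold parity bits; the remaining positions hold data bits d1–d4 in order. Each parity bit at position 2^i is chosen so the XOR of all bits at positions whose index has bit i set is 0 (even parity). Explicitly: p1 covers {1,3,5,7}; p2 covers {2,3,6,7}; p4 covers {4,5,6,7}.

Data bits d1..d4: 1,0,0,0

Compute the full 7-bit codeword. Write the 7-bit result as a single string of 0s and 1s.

Place data at non-parity positions: p1 p2 1 p4 0 0 0
p1 (pos 1,3,5,7): XOR of data positions = 1⊕0⊕0 = 1
p2 (pos 2,3,6,7): XOR of data positions = 1⊕0⊕0 = 1
p4 (pos 4,5,6,7): XOR of data positions = 0⊕0⊕0 = 0
Codeword: 1110000

1110000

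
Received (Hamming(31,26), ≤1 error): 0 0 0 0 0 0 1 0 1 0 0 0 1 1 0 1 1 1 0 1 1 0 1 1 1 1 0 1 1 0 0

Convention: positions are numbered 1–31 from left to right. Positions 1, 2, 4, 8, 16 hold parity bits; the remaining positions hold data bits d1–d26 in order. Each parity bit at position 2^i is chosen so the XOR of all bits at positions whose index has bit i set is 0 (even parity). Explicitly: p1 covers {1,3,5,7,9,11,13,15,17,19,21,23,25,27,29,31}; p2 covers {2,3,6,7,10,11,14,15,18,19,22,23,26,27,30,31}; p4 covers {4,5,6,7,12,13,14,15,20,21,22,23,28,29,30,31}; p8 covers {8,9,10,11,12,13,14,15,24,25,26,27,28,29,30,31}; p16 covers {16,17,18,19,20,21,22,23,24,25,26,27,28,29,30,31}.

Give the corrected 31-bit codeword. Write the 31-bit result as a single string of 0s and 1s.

s1 (pos 1,3,5,7,9,11,13,15,17,19,21,23,25,27,29,31): 0⊕0⊕0⊕1⊕1⊕0⊕1⊕0⊕1⊕0⊕1⊕1⊕1⊕0⊕1⊕0 = 0
s2 (pos 2,3,6,7,10,11,14,15,18,19,22,23,26,27,30,31): 0⊕0⊕0⊕1⊕0⊕0⊕1⊕0⊕1⊕0⊕0⊕1⊕1⊕0⊕0⊕0 = 1
s4 (pos 4,5,6,7,12,13,14,15,20,21,22,23,28,29,30,31): 0⊕0⊕0⊕1⊕0⊕1⊕1⊕0⊕1⊕1⊕0⊕1⊕1⊕1⊕0⊕0 = 0
s8 (pos 8,9,10,11,12,13,14,15,24,25,26,27,28,29,30,31): 0⊕1⊕0⊕0⊕0⊕1⊕1⊕0⊕1⊕1⊕1⊕0⊕1⊕1⊕0⊕0 = 0
s16 (pos 16,17,18,19,20,21,22,23,24,25,26,27,28,29,30,31): 1⊕1⊕1⊕0⊕1⊕1⊕0⊕1⊕1⊕1⊕1⊕0⊕1⊕1⊕0⊕0 = 1
Syndrome s16…s1 = 10010 → error at position 18.
Flip position 18: 0000001010001101110110111101100 → 0000001010001101100110111101100

0000001010001101100110111101100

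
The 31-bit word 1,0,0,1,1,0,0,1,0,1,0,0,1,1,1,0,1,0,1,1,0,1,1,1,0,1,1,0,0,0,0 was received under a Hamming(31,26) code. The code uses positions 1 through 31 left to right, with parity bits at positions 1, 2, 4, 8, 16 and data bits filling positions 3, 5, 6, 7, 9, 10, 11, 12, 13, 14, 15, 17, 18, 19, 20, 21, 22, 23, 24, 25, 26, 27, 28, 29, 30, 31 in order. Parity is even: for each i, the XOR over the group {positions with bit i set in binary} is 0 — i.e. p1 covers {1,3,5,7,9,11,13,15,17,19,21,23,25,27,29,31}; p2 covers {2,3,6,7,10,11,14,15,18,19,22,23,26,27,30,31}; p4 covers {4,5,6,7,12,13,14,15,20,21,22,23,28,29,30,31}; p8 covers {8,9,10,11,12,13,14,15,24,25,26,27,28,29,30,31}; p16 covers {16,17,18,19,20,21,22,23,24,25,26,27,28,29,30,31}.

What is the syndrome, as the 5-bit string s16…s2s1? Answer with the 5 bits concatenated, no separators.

s1 (pos 1,3,5,7,9,11,13,15,17,19,21,23,25,27,29,31): 1⊕0⊕1⊕0⊕0⊕0⊕1⊕1⊕1⊕1⊕0⊕1⊕0⊕1⊕0⊕0 = 0
s2 (pos 2,3,6,7,10,11,14,15,18,19,22,23,26,27,30,31): 0⊕0⊕0⊕0⊕1⊕0⊕1⊕1⊕0⊕1⊕1⊕1⊕1⊕1⊕0⊕0 = 0
s4 (pos 4,5,6,7,12,13,14,15,20,21,22,23,28,29,30,31): 1⊕1⊕0⊕0⊕0⊕1⊕1⊕1⊕1⊕0⊕1⊕1⊕0⊕0⊕0⊕0 = 0
s8 (pos 8,9,10,11,12,13,14,15,24,25,26,27,28,29,30,31): 1⊕0⊕1⊕0⊕0⊕1⊕1⊕1⊕1⊕0⊕1⊕1⊕0⊕0⊕0⊕0 = 0
s16 (pos 16,17,18,19,20,21,22,23,24,25,26,27,28,29,30,31): 0⊕1⊕0⊕1⊕1⊕0⊕1⊕1⊕1⊕0⊕1⊕1⊕0⊕0⊕0⊕0 = 0
Syndrome s16…s1 = 00000 → no error.

00000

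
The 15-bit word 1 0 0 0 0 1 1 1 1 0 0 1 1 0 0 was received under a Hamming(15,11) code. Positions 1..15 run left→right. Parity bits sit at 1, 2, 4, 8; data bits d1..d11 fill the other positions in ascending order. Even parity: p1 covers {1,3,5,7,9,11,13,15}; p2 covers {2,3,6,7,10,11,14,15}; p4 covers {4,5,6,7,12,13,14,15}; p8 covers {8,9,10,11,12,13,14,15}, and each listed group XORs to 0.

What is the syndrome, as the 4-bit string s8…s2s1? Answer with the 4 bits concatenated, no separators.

s1 (pos 1,3,5,7,9,11,13,15): 1⊕0⊕0⊕1⊕1⊕0⊕1⊕0 = 0
s2 (pos 2,3,6,7,10,11,14,15): 0⊕0⊕1⊕1⊕0⊕0⊕0⊕0 = 0
s4 (pos 4,5,6,7,12,13,14,15): 0⊕0⊕1⊕1⊕1⊕1⊕0⊕0 = 0
s8 (pos 8,9,10,11,12,13,14,15): 1⊕1⊕0⊕0⊕1⊕1⊕0⊕0 = 0
Syndrome s8…s1 = 0000 → no error.

0000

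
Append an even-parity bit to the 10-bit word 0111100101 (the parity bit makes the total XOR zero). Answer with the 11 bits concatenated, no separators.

XOR of the 10 data bits: 0⊕1⊕1⊕1⊕1⊕0⊕0⊕1⊕0⊕1 = 0
Parity bit = 0 (so all 11 bits XOR to 0).

01111001010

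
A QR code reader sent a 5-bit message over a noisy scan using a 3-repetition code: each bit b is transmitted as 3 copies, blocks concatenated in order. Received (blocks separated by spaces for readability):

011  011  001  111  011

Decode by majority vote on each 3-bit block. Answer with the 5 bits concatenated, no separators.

Block 1 (011): 2 ones → 1
Block 2 (011): 2 ones → 1
Block 3 (001): 1 one → 0
Block 4 (111): 3 ones → 1
Block 5 (011): 2 ones → 1

11011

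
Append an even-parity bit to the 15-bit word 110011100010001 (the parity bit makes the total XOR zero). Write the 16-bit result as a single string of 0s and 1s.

1100111000100011

XOR of the 15 data bits: 1⊕1⊕0⊕0⊕1⊕1⊕1⊕0⊕0⊕0⊕1⊕0⊕0⊕0⊕1 = 1
Parity bit = 1 (so all 16 bits XOR to 0).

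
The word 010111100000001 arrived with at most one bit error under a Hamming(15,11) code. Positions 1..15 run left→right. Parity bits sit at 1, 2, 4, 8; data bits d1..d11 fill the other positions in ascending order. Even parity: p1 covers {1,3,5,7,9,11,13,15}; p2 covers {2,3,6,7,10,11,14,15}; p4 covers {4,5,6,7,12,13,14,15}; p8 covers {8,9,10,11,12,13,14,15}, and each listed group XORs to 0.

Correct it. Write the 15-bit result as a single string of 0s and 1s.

010111100000101

s1 (pos 1,3,5,7,9,11,13,15): 0⊕0⊕1⊕1⊕0⊕0⊕0⊕1 = 1
s2 (pos 2,3,6,7,10,11,14,15): 1⊕0⊕1⊕1⊕0⊕0⊕0⊕1 = 0
s4 (pos 4,5,6,7,12,13,14,15): 1⊕1⊕1⊕1⊕0⊕0⊕0⊕1 = 1
s8 (pos 8,9,10,11,12,13,14,15): 0⊕0⊕0⊕0⊕0⊕0⊕0⊕1 = 1
Syndrome s8…s1 = 1101 → error at position 13.
Flip position 13: 010111100000001 → 010111100000101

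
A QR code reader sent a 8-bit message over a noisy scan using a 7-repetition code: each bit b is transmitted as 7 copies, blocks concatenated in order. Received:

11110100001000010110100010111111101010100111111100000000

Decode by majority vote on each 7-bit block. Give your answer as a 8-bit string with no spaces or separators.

10101010

Block 1 (1111010): 5 ones → 1
Block 2 (0001000): 1 one → 0
Block 3 (0101101): 4 ones → 1
Block 4 (0001011): 3 ones → 0
Block 5 (1111101): 6 ones → 1
Block 6 (0101001): 3 ones → 0
Block 7 (1111110): 6 ones → 1
Block 8 (0000000): 0 ones → 0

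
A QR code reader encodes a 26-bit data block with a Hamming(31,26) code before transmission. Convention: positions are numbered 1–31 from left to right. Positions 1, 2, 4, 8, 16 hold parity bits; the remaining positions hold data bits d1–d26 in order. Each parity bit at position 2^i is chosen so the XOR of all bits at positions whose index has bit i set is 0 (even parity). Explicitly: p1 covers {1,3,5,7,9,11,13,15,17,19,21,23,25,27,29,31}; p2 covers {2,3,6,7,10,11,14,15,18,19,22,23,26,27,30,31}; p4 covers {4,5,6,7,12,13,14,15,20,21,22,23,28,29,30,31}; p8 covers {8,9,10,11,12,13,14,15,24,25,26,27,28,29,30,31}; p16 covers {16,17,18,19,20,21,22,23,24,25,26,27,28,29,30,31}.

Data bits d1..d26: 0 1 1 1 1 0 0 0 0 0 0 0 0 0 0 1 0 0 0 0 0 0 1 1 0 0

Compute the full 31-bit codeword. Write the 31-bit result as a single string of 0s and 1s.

1000111110000001000010000001100

Place data at non-parity positions: p1 p2 0 p4 1 1 1 p8 1 0 0 0 0 0 0 p16 0 0 0 0 1 0 0 0 0 0 0 1 1 0 0
p1 (pos 1,3,5,7,9,11,13,15,17,19,21,23,25,27,29,31): XOR of data positions = 0⊕1⊕1⊕1⊕0⊕0⊕0⊕0⊕0⊕1⊕0⊕0⊕0⊕1⊕0 = 1
p2 (pos 2,3,6,7,10,11,14,15,18,19,22,23,26,27,30,31): XOR of data positions = 0⊕1⊕1⊕0⊕0⊕0⊕0⊕0⊕0⊕0⊕0⊕0⊕0⊕0⊕0 = 0
p4 (pos 4,5,6,7,12,13,14,15,20,21,22,23,28,29,30,31): XOR of data positions = 1⊕1⊕1⊕0⊕0⊕0⊕0⊕0⊕1⊕0⊕0⊕1⊕1⊕0⊕0 = 0
p8 (pos 8,9,10,11,12,13,14,15,24,25,26,27,28,29,30,31): XOR of data positions = 1⊕0⊕0⊕0⊕0⊕0⊕0⊕0⊕0⊕0⊕0⊕1⊕1⊕0⊕0 = 1
p16 (pos 16,17,18,19,20,21,22,23,24,25,26,27,28,29,30,31): XOR of data positions = 0⊕0⊕0⊕0⊕1⊕0⊕0⊕0⊕0⊕0⊕0⊕1⊕1⊕0⊕0 = 1
Codeword: 1000111110000001000010000001100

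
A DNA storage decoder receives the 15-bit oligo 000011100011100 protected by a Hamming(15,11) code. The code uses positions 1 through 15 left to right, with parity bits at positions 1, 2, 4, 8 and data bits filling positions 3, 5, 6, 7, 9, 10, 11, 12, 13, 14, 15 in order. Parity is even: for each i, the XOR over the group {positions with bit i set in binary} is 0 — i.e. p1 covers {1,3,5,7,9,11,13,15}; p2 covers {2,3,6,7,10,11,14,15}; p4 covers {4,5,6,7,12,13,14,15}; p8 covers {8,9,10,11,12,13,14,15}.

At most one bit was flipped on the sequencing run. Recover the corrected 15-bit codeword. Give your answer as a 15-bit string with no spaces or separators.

s1 (pos 1,3,5,7,9,11,13,15): 0⊕0⊕1⊕1⊕0⊕1⊕1⊕0 = 0
s2 (pos 2,3,6,7,10,11,14,15): 0⊕0⊕1⊕1⊕0⊕1⊕0⊕0 = 1
s4 (pos 4,5,6,7,12,13,14,15): 0⊕1⊕1⊕1⊕1⊕1⊕0⊕0 = 1
s8 (pos 8,9,10,11,12,13,14,15): 0⊕0⊕0⊕1⊕1⊕1⊕0⊕0 = 1
Syndrome s8…s1 = 1110 → error at position 14.
Flip position 14: 000011100011100 → 000011100011110

000011100011110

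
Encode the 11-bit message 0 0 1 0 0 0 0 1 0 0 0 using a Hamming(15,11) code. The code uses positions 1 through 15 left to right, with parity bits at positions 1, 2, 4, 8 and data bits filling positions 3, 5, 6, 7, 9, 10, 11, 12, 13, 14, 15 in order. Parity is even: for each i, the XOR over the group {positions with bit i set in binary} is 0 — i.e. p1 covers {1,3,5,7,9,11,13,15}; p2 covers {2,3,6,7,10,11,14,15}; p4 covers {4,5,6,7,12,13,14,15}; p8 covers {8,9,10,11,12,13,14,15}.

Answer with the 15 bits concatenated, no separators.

010001010001000

Place data at non-parity positions: p1 p2 0 p4 0 1 0 p8 0 0 0 1 0 0 0
p1 (pos 1,3,5,7,9,11,13,15): XOR of data positions = 0⊕0⊕0⊕0⊕0⊕0⊕0 = 0
p2 (pos 2,3,6,7,10,11,14,15): XOR of data positions = 0⊕1⊕0⊕0⊕0⊕0⊕0 = 1
p4 (pos 4,5,6,7,12,13,14,15): XOR of data positions = 0⊕1⊕0⊕1⊕0⊕0⊕0 = 0
p8 (pos 8,9,10,11,12,13,14,15): XOR of data positions = 0⊕0⊕0⊕1⊕0⊕0⊕0 = 1
Codeword: 010001010001000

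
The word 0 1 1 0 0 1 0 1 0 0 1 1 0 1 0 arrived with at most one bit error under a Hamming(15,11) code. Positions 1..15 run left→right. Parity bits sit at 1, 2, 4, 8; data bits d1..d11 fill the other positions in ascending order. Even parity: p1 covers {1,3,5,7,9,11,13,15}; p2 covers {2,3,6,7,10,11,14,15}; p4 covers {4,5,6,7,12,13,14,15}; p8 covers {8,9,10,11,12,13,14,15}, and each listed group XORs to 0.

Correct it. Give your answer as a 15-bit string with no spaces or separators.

011000010011010

s1 (pos 1,3,5,7,9,11,13,15): 0⊕1⊕0⊕0⊕0⊕1⊕0⊕0 = 0
s2 (pos 2,3,6,7,10,11,14,15): 1⊕1⊕1⊕0⊕0⊕1⊕1⊕0 = 1
s4 (pos 4,5,6,7,12,13,14,15): 0⊕0⊕1⊕0⊕1⊕0⊕1⊕0 = 1
s8 (pos 8,9,10,11,12,13,14,15): 1⊕0⊕0⊕1⊕1⊕0⊕1⊕0 = 0
Syndrome s8…s1 = 0110 → error at position 6.
Flip position 6: 011001010011010 → 011000010011010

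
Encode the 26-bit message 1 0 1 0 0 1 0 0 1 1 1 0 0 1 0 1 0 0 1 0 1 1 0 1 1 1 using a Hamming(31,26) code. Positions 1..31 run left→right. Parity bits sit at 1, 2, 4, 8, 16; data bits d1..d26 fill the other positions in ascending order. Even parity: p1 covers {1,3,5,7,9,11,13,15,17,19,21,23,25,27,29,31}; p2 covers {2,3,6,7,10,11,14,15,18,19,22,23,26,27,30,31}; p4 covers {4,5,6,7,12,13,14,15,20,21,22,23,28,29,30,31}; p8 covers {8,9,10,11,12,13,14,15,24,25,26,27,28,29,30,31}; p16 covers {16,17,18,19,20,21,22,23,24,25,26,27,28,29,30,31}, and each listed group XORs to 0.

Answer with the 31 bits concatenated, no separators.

Place data at non-parity positions: p1 p2 1 p4 0 1 0 p8 0 1 0 0 1 1 1 p16 0 0 1 0 1 0 0 1 0 1 1 0 1 1 1
p1 (pos 1,3,5,7,9,11,13,15,17,19,21,23,25,27,29,31): XOR of data positions = 1⊕0⊕0⊕0⊕0⊕1⊕1⊕0⊕1⊕1⊕0⊕0⊕1⊕1⊕1 = 0
p2 (pos 2,3,6,7,10,11,14,15,18,19,22,23,26,27,30,31): XOR of data positions = 1⊕1⊕0⊕1⊕0⊕1⊕1⊕0⊕1⊕0⊕0⊕1⊕1⊕1⊕1 = 0
p4 (pos 4,5,6,7,12,13,14,15,20,21,22,23,28,29,30,31): XOR of data positions = 0⊕1⊕0⊕0⊕1⊕1⊕1⊕0⊕1⊕0⊕0⊕0⊕1⊕1⊕1 = 0
p8 (pos 8,9,10,11,12,13,14,15,24,25,26,27,28,29,30,31): XOR of data positions = 0⊕1⊕0⊕0⊕1⊕1⊕1⊕1⊕0⊕1⊕1⊕0⊕1⊕1⊕1 = 0
p16 (pos 16,17,18,19,20,21,22,23,24,25,26,27,28,29,30,31): XOR of data positions = 0⊕0⊕1⊕0⊕1⊕0⊕0⊕1⊕0⊕1⊕1⊕0⊕1⊕1⊕1 = 0
Codeword: 0010010001001110001010010110111

0010010001001110001010010110111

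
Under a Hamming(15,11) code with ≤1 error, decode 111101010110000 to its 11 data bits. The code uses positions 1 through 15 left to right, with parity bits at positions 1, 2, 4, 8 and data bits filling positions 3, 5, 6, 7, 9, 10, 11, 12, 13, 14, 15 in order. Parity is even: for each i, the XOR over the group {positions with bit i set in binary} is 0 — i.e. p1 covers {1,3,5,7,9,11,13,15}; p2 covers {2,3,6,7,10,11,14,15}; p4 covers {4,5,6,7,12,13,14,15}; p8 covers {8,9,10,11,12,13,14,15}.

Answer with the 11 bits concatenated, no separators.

10100100000

s1 (pos 1,3,5,7,9,11,13,15): 1⊕1⊕0⊕0⊕0⊕1⊕0⊕0 = 1
s2 (pos 2,3,6,7,10,11,14,15): 1⊕1⊕1⊕0⊕1⊕1⊕0⊕0 = 1
s4 (pos 4,5,6,7,12,13,14,15): 1⊕0⊕1⊕0⊕0⊕0⊕0⊕0 = 0
s8 (pos 8,9,10,11,12,13,14,15): 1⊕0⊕1⊕1⊕0⊕0⊕0⊕0 = 1
Syndrome s8…s1 = 1011 → error at position 11.
Flip position 11: 111101010110000 → 111101010100000
Read data bits from positions 3,5,6,7,9,10,11,12,13,14,15: 10100100000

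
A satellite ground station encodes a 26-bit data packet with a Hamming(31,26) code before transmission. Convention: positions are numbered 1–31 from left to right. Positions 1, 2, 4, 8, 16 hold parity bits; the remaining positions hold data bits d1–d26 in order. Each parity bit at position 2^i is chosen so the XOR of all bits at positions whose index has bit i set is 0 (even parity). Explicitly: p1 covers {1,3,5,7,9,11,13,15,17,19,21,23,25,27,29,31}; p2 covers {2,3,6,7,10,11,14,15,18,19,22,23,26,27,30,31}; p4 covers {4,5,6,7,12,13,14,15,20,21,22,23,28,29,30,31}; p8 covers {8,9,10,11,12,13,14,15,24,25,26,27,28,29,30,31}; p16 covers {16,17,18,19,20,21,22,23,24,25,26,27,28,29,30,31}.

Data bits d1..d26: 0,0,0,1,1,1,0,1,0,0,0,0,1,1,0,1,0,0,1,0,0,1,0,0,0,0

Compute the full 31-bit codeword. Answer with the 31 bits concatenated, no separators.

1101001111010001011010010010000

Place data at non-parity positions: p1 p2 0 p4 0 0 1 p8 1 1 0 1 0 0 0 p16 0 1 1 0 1 0 0 1 0 0 1 0 0 0 0
p1 (pos 1,3,5,7,9,11,13,15,17,19,21,23,25,27,29,31): XOR of data positions = 0⊕0⊕1⊕1⊕0⊕0⊕0⊕0⊕1⊕1⊕0⊕0⊕1⊕0⊕0 = 1
p2 (pos 2,3,6,7,10,11,14,15,18,19,22,23,26,27,30,31): XOR of data positions = 0⊕0⊕1⊕1⊕0⊕0⊕0⊕1⊕1⊕0⊕0⊕0⊕1⊕0⊕0 = 1
p4 (pos 4,5,6,7,12,13,14,15,20,21,22,23,28,29,30,31): XOR of data positions = 0⊕0⊕1⊕1⊕0⊕0⊕0⊕0⊕1⊕0⊕0⊕0⊕0⊕0⊕0 = 1
p8 (pos 8,9,10,11,12,13,14,15,24,25,26,27,28,29,30,31): XOR of data positions = 1⊕1⊕0⊕1⊕0⊕0⊕0⊕1⊕0⊕0⊕1⊕0⊕0⊕0⊕0 = 1
p16 (pos 16,17,18,19,20,21,22,23,24,25,26,27,28,29,30,31): XOR of data positions = 0⊕1⊕1⊕0⊕1⊕0⊕0⊕1⊕0⊕0⊕1⊕0⊕0⊕0⊕0 = 1
Codeword: 1101001111010001011010010010000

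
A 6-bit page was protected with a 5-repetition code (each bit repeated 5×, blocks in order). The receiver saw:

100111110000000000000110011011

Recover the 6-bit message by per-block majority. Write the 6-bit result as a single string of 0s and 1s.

110001

Block 1 (10011): 3 ones → 1
Block 2 (11100): 3 ones → 1
Block 3 (00000): 0 ones → 0
Block 4 (00000): 0 ones → 0
Block 5 (01100): 2 ones → 0
Block 6 (11011): 4 ones → 1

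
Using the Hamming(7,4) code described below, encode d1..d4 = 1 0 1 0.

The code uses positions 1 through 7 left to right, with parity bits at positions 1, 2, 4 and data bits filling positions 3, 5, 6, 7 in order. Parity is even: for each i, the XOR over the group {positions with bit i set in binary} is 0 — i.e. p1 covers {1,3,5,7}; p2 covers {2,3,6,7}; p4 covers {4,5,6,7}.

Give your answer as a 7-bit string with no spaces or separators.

Place data at non-parity positions: p1 p2 1 p4 0 1 0
p1 (pos 1,3,5,7): XOR of data positions = 1⊕0⊕0 = 1
p2 (pos 2,3,6,7): XOR of data positions = 1⊕1⊕0 = 0
p4 (pos 4,5,6,7): XOR of data positions = 0⊕1⊕0 = 1
Codeword: 1011010

1011010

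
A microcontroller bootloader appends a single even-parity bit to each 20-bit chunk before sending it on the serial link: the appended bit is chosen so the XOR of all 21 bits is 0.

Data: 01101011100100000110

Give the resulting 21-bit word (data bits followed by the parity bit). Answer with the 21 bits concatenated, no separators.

011010111001000001101

XOR of the 20 data bits: 0⊕1⊕1⊕0⊕1⊕0⊕1⊕1⊕1⊕0⊕0⊕1⊕0⊕0⊕0⊕0⊕0⊕1⊕1⊕0 = 1
Parity bit = 1 (so all 21 bits XOR to 0).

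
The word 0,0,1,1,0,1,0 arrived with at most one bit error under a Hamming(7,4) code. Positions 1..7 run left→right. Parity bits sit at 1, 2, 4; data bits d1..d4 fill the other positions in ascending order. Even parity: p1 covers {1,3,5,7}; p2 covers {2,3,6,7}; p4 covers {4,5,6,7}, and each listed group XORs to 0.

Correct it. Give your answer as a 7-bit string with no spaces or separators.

1011010

s1 (pos 1,3,5,7): 0⊕1⊕0⊕0 = 1
s2 (pos 2,3,6,7): 0⊕1⊕1⊕0 = 0
s4 (pos 4,5,6,7): 1⊕0⊕1⊕0 = 0
Syndrome s4…s1 = 001 → error at position 1.
Flip position 1: 0011010 → 1011010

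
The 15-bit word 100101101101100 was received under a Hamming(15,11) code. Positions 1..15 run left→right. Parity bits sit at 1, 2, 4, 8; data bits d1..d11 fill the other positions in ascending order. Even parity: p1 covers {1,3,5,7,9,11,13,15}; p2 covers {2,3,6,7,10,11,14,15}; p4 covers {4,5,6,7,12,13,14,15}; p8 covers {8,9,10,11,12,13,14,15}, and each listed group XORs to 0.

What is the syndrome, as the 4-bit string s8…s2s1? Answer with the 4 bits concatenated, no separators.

s1 (pos 1,3,5,7,9,11,13,15): 1⊕0⊕0⊕1⊕1⊕0⊕1⊕0 = 0
s2 (pos 2,3,6,7,10,11,14,15): 0⊕0⊕1⊕1⊕1⊕0⊕0⊕0 = 1
s4 (pos 4,5,6,7,12,13,14,15): 1⊕0⊕1⊕1⊕1⊕1⊕0⊕0 = 1
s8 (pos 8,9,10,11,12,13,14,15): 0⊕1⊕1⊕0⊕1⊕1⊕0⊕0 = 0
Syndrome s8…s1 = 0110 → error at position 6.

0110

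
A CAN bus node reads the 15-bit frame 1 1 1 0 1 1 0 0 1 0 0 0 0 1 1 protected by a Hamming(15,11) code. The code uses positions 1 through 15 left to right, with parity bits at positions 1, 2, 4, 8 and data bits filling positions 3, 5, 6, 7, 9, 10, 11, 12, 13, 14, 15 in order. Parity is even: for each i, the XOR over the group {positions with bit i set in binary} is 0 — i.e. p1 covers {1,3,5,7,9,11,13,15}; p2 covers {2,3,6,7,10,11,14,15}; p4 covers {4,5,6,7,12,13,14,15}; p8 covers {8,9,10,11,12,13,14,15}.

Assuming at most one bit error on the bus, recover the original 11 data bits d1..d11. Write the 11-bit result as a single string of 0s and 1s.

11101010011

s1 (pos 1,3,5,7,9,11,13,15): 1⊕1⊕1⊕0⊕1⊕0⊕0⊕1 = 1
s2 (pos 2,3,6,7,10,11,14,15): 1⊕1⊕1⊕0⊕0⊕0⊕1⊕1 = 1
s4 (pos 4,5,6,7,12,13,14,15): 0⊕1⊕1⊕0⊕0⊕0⊕1⊕1 = 0
s8 (pos 8,9,10,11,12,13,14,15): 0⊕1⊕0⊕0⊕0⊕0⊕1⊕1 = 1
Syndrome s8…s1 = 1011 → error at position 11.
Flip position 11: 111011001000011 → 111011001010011
Read data bits from positions 3,5,6,7,9,10,11,12,13,14,15: 11101010011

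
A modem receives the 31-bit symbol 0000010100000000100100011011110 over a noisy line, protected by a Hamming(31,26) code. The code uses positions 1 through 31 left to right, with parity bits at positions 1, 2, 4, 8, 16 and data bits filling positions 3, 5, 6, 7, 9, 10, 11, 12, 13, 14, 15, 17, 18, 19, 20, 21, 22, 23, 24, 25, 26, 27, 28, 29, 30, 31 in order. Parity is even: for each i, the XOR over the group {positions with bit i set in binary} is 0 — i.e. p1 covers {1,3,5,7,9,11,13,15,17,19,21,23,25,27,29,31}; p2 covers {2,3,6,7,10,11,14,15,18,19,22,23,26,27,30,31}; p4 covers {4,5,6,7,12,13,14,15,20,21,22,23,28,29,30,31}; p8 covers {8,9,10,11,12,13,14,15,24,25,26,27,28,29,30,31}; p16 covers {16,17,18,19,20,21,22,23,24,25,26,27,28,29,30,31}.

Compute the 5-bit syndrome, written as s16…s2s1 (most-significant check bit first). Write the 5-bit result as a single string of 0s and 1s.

s1 (pos 1,3,5,7,9,11,13,15,17,19,21,23,25,27,29,31): 0⊕0⊕0⊕0⊕0⊕0⊕0⊕0⊕1⊕0⊕0⊕0⊕1⊕1⊕1⊕0 = 0
s2 (pos 2,3,6,7,10,11,14,15,18,19,22,23,26,27,30,31): 0⊕0⊕1⊕0⊕0⊕0⊕0⊕0⊕0⊕0⊕0⊕0⊕0⊕1⊕1⊕0 = 1
s4 (pos 4,5,6,7,12,13,14,15,20,21,22,23,28,29,30,31): 0⊕0⊕1⊕0⊕0⊕0⊕0⊕0⊕1⊕0⊕0⊕0⊕1⊕1⊕1⊕0 = 1
s8 (pos 8,9,10,11,12,13,14,15,24,25,26,27,28,29,30,31): 1⊕0⊕0⊕0⊕0⊕0⊕0⊕0⊕1⊕1⊕0⊕1⊕1⊕1⊕1⊕0 = 1
s16 (pos 16,17,18,19,20,21,22,23,24,25,26,27,28,29,30,31): 0⊕1⊕0⊕0⊕1⊕0⊕0⊕0⊕1⊕1⊕0⊕1⊕1⊕1⊕1⊕0 = 0
Syndrome s16…s1 = 01110 → error at position 14.

01110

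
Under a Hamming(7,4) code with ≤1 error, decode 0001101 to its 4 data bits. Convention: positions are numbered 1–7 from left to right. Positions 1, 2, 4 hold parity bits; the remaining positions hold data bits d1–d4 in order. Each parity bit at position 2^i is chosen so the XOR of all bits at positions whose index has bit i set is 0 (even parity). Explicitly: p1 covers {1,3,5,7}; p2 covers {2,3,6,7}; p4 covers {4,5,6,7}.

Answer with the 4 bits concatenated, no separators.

0111

s1 (pos 1,3,5,7): 0⊕0⊕1⊕1 = 0
s2 (pos 2,3,6,7): 0⊕0⊕0⊕1 = 1
s4 (pos 4,5,6,7): 1⊕1⊕0⊕1 = 1
Syndrome s4…s1 = 110 → error at position 6.
Flip position 6: 0001101 → 0001111
Read data bits from positions 3,5,6,7: 0111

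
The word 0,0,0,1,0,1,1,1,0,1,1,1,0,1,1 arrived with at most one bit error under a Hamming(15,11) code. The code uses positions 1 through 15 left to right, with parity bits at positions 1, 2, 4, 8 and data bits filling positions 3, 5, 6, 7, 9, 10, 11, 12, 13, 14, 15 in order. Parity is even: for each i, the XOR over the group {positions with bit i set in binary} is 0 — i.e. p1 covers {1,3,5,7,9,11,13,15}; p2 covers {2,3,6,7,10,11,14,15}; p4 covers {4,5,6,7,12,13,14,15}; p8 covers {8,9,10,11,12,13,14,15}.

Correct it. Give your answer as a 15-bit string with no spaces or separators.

100101110111011

s1 (pos 1,3,5,7,9,11,13,15): 0⊕0⊕0⊕1⊕0⊕1⊕0⊕1 = 1
s2 (pos 2,3,6,7,10,11,14,15): 0⊕0⊕1⊕1⊕1⊕1⊕1⊕1 = 0
s4 (pos 4,5,6,7,12,13,14,15): 1⊕0⊕1⊕1⊕1⊕0⊕1⊕1 = 0
s8 (pos 8,9,10,11,12,13,14,15): 1⊕0⊕1⊕1⊕1⊕0⊕1⊕1 = 0
Syndrome s8…s1 = 0001 → error at position 1.
Flip position 1: 000101110111011 → 100101110111011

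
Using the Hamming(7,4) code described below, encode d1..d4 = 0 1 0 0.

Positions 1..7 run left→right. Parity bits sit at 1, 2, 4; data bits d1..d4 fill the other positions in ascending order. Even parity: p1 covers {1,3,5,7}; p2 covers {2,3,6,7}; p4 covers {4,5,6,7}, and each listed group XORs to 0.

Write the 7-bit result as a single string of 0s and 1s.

Place data at non-parity positions: p1 p2 0 p4 1 0 0
p1 (pos 1,3,5,7): XOR of data positions = 0⊕1⊕0 = 1
p2 (pos 2,3,6,7): XOR of data positions = 0⊕0⊕0 = 0
p4 (pos 4,5,6,7): XOR of data positions = 1⊕0⊕0 = 1
Codeword: 1001100

1001100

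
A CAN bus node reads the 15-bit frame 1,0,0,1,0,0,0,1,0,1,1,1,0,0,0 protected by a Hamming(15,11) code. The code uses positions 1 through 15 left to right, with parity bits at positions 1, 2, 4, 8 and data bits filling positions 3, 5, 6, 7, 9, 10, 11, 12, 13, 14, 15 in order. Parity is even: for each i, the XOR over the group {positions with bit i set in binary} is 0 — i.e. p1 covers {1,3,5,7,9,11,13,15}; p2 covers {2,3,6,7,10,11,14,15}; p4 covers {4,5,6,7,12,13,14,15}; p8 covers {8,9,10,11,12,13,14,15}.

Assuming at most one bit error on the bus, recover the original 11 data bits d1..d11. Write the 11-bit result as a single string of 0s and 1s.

00000111000

s1 (pos 1,3,5,7,9,11,13,15): 1⊕0⊕0⊕0⊕0⊕1⊕0⊕0 = 0
s2 (pos 2,3,6,7,10,11,14,15): 0⊕0⊕0⊕0⊕1⊕1⊕0⊕0 = 0
s4 (pos 4,5,6,7,12,13,14,15): 1⊕0⊕0⊕0⊕1⊕0⊕0⊕0 = 0
s8 (pos 8,9,10,11,12,13,14,15): 1⊕0⊕1⊕1⊕1⊕0⊕0⊕0 = 0
Syndrome s8…s1 = 0000 → no error.
Read data bits from positions 3,5,6,7,9,10,11,12,13,14,15: 00000111000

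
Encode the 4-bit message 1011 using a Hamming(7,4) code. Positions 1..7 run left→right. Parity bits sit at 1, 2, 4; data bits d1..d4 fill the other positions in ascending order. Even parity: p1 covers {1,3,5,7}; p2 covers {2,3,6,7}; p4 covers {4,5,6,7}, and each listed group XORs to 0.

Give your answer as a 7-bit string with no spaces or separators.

0110011

Place data at non-parity positions: p1 p2 1 p4 0 1 1
p1 (pos 1,3,5,7): XOR of data positions = 1⊕0⊕1 = 0
p2 (pos 2,3,6,7): XOR of data positions = 1⊕1⊕1 = 1
p4 (pos 4,5,6,7): XOR of data positions = 0⊕1⊕1 = 0
Codeword: 0110011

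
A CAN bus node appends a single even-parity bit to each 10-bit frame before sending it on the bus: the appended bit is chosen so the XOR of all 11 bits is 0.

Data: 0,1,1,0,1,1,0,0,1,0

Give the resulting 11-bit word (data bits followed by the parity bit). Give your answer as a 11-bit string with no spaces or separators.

XOR of the 10 data bits: 0⊕1⊕1⊕0⊕1⊕1⊕0⊕0⊕1⊕0 = 1
Parity bit = 1 (so all 11 bits XOR to 0).

01101100101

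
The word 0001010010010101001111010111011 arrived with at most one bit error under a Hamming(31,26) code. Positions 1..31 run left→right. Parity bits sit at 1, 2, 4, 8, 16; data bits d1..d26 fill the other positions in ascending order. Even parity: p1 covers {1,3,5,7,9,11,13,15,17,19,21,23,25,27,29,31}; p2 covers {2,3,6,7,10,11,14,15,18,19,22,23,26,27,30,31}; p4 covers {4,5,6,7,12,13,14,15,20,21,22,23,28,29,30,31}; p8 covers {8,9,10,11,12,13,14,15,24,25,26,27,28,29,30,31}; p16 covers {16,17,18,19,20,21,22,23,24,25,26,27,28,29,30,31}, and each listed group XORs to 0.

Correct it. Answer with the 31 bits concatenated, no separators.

0001010010010101001111011111011

s1 (pos 1,3,5,7,9,11,13,15,17,19,21,23,25,27,29,31): 0⊕0⊕0⊕0⊕1⊕0⊕0⊕0⊕0⊕1⊕1⊕0⊕0⊕1⊕0⊕1 = 1
s2 (pos 2,3,6,7,10,11,14,15,18,19,22,23,26,27,30,31): 0⊕0⊕1⊕0⊕0⊕0⊕1⊕0⊕0⊕1⊕1⊕0⊕1⊕1⊕1⊕1 = 0
s4 (pos 4,5,6,7,12,13,14,15,20,21,22,23,28,29,30,31): 1⊕0⊕1⊕0⊕1⊕0⊕1⊕0⊕1⊕1⊕1⊕0⊕1⊕0⊕1⊕1 = 0
s8 (pos 8,9,10,11,12,13,14,15,24,25,26,27,28,29,30,31): 0⊕1⊕0⊕0⊕1⊕0⊕1⊕0⊕1⊕0⊕1⊕1⊕1⊕0⊕1⊕1 = 1
s16 (pos 16,17,18,19,20,21,22,23,24,25,26,27,28,29,30,31): 1⊕0⊕0⊕1⊕1⊕1⊕1⊕0⊕1⊕0⊕1⊕1⊕1⊕0⊕1⊕1 = 1
Syndrome s16…s1 = 11001 → error at position 25.
Flip position 25: 0001010010010101001111010111011 → 0001010010010101001111011111011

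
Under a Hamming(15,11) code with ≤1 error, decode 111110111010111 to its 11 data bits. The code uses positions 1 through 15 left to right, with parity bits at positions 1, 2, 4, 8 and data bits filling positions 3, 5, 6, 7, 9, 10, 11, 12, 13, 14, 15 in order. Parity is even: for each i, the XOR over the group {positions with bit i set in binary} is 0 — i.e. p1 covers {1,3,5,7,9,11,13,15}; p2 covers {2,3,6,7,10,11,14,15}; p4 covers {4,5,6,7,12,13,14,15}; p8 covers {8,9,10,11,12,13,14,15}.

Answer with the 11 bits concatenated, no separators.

s1 (pos 1,3,5,7,9,11,13,15): 1⊕1⊕1⊕1⊕1⊕1⊕1⊕1 = 0
s2 (pos 2,3,6,7,10,11,14,15): 1⊕1⊕0⊕1⊕0⊕1⊕1⊕1 = 0
s4 (pos 4,5,6,7,12,13,14,15): 1⊕1⊕0⊕1⊕0⊕1⊕1⊕1 = 0
s8 (pos 8,9,10,11,12,13,14,15): 1⊕1⊕0⊕1⊕0⊕1⊕1⊕1 = 0
Syndrome s8…s1 = 0000 → no error.
Read data bits from positions 3,5,6,7,9,10,11,12,13,14,15: 11011010111

11011010111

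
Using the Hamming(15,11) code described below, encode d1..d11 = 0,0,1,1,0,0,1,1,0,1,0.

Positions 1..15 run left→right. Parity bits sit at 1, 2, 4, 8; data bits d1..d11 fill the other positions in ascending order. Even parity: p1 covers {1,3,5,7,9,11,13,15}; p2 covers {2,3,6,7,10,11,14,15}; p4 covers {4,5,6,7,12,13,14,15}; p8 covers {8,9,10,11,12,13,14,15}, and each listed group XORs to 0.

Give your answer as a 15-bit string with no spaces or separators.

Place data at non-parity positions: p1 p2 0 p4 0 1 1 p8 0 0 1 1 0 1 0
p1 (pos 1,3,5,7,9,11,13,15): XOR of data positions = 0⊕0⊕1⊕0⊕1⊕0⊕0 = 0
p2 (pos 2,3,6,7,10,11,14,15): XOR of data positions = 0⊕1⊕1⊕0⊕1⊕1⊕0 = 0
p4 (pos 4,5,6,7,12,13,14,15): XOR of data positions = 0⊕1⊕1⊕1⊕0⊕1⊕0 = 0
p8 (pos 8,9,10,11,12,13,14,15): XOR of data positions = 0⊕0⊕1⊕1⊕0⊕1⊕0 = 1
Codeword: 000001110011010

000001110011010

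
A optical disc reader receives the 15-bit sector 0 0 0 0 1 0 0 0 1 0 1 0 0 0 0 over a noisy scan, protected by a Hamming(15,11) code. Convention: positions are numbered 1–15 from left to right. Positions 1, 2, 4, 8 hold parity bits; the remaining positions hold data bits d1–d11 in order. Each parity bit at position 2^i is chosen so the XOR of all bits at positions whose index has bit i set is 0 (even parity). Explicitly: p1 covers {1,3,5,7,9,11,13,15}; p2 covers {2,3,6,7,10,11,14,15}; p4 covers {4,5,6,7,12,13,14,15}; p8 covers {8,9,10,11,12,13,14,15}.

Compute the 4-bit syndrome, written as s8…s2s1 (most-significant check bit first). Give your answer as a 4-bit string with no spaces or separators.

0111

s1 (pos 1,3,5,7,9,11,13,15): 0⊕0⊕1⊕0⊕1⊕1⊕0⊕0 = 1
s2 (pos 2,3,6,7,10,11,14,15): 0⊕0⊕0⊕0⊕0⊕1⊕0⊕0 = 1
s4 (pos 4,5,6,7,12,13,14,15): 0⊕1⊕0⊕0⊕0⊕0⊕0⊕0 = 1
s8 (pos 8,9,10,11,12,13,14,15): 0⊕1⊕0⊕1⊕0⊕0⊕0⊕0 = 0
Syndrome s8…s1 = 0111 → error at position 7.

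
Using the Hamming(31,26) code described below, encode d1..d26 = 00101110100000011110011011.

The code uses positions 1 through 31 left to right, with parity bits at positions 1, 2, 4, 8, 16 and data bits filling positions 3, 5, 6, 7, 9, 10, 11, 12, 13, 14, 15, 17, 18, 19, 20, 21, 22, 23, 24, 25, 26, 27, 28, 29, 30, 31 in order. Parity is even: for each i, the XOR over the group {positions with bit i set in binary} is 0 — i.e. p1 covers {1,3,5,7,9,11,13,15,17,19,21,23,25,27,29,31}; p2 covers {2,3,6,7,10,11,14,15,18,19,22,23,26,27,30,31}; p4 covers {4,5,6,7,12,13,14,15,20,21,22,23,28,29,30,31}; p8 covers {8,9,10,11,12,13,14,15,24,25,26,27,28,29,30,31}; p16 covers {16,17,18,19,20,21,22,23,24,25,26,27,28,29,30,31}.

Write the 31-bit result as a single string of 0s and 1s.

1000010111101000000011110011011

Place data at non-parity positions: p1 p2 0 p4 0 1 0 p8 1 1 1 0 1 0 0 p16 0 0 0 0 1 1 1 1 0 0 1 1 0 1 1
p1 (pos 1,3,5,7,9,11,13,15,17,19,21,23,25,27,29,31): XOR of data positions = 0⊕0⊕0⊕1⊕1⊕1⊕0⊕0⊕0⊕1⊕1⊕0⊕1⊕0⊕1 = 1
p2 (pos 2,3,6,7,10,11,14,15,18,19,22,23,26,27,30,31): XOR of data positions = 0⊕1⊕0⊕1⊕1⊕0⊕0⊕0⊕0⊕1⊕1⊕0⊕1⊕1⊕1 = 0
p4 (pos 4,5,6,7,12,13,14,15,20,21,22,23,28,29,30,31): XOR of data positions = 0⊕1⊕0⊕0⊕1⊕0⊕0⊕0⊕1⊕1⊕1⊕1⊕0⊕1⊕1 = 0
p8 (pos 8,9,10,11,12,13,14,15,24,25,26,27,28,29,30,31): XOR of data positions = 1⊕1⊕1⊕0⊕1⊕0⊕0⊕1⊕0⊕0⊕1⊕1⊕0⊕1⊕1 = 1
p16 (pos 16,17,18,19,20,21,22,23,24,25,26,27,28,29,30,31): XOR of data positions = 0⊕0⊕0⊕0⊕1⊕1⊕1⊕1⊕0⊕0⊕1⊕1⊕0⊕1⊕1 = 0
Codeword: 1000010111101000000011110011011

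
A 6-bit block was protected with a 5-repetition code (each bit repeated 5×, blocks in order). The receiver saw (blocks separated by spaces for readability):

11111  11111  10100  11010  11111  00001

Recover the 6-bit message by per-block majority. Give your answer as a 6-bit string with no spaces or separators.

110110

Block 1 (11111): 5 ones → 1
Block 2 (11111): 5 ones → 1
Block 3 (10100): 2 ones → 0
Block 4 (11010): 3 ones → 1
Block 5 (11111): 5 ones → 1
Block 6 (00001): 1 one → 0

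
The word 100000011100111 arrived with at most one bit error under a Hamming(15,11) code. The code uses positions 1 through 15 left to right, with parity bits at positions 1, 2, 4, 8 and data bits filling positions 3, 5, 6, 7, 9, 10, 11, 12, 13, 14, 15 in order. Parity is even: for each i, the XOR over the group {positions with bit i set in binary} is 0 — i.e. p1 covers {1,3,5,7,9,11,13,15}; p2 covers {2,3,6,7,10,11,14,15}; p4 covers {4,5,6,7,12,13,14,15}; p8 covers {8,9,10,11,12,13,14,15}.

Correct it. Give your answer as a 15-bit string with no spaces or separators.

s1 (pos 1,3,5,7,9,11,13,15): 1⊕0⊕0⊕0⊕1⊕0⊕1⊕1 = 0
s2 (pos 2,3,6,7,10,11,14,15): 0⊕0⊕0⊕0⊕1⊕0⊕1⊕1 = 1
s4 (pos 4,5,6,7,12,13,14,15): 0⊕0⊕0⊕0⊕0⊕1⊕1⊕1 = 1
s8 (pos 8,9,10,11,12,13,14,15): 1⊕1⊕1⊕0⊕0⊕1⊕1⊕1 = 0
Syndrome s8…s1 = 0110 → error at position 6.
Flip position 6: 100000011100111 → 100001011100111

100001011100111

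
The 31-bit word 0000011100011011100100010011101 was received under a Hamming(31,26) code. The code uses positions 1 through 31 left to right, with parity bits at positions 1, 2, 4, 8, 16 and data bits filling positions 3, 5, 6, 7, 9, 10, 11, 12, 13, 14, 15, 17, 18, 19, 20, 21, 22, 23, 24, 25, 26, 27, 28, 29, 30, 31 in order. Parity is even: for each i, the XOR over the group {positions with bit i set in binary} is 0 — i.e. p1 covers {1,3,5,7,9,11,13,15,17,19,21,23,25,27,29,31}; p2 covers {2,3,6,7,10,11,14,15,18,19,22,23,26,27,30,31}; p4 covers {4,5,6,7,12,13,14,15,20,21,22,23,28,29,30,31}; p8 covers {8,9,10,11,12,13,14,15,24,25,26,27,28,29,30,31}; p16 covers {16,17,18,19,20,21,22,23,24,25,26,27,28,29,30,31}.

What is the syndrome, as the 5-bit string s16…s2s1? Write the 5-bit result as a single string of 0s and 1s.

s1 (pos 1,3,5,7,9,11,13,15,17,19,21,23,25,27,29,31): 0⊕0⊕0⊕1⊕0⊕0⊕1⊕1⊕1⊕0⊕0⊕0⊕0⊕1⊕1⊕1 = 1
s2 (pos 2,3,6,7,10,11,14,15,18,19,22,23,26,27,30,31): 0⊕0⊕1⊕1⊕0⊕0⊕0⊕1⊕0⊕0⊕0⊕0⊕0⊕1⊕0⊕1 = 1
s4 (pos 4,5,6,7,12,13,14,15,20,21,22,23,28,29,30,31): 0⊕0⊕1⊕1⊕1⊕1⊕0⊕1⊕1⊕0⊕0⊕0⊕1⊕1⊕0⊕1 = 1
s8 (pos 8,9,10,11,12,13,14,15,24,25,26,27,28,29,30,31): 1⊕0⊕0⊕0⊕1⊕1⊕0⊕1⊕1⊕0⊕0⊕1⊕1⊕1⊕0⊕1 = 1
s16 (pos 16,17,18,19,20,21,22,23,24,25,26,27,28,29,30,31): 1⊕1⊕0⊕0⊕1⊕0⊕0⊕0⊕1⊕0⊕0⊕1⊕1⊕1⊕0⊕1 = 0
Syndrome s16…s1 = 01111 → error at position 15.

01111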